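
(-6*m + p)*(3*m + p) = -18*m^2 - 3*m*p + p^2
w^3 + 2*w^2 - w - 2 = (w - 1)*(w + 1)*(w + 2)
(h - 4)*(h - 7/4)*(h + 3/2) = h^3 - 17*h^2/4 - 13*h/8 + 21/2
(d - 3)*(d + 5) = d^2 + 2*d - 15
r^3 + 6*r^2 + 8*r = r*(r + 2)*(r + 4)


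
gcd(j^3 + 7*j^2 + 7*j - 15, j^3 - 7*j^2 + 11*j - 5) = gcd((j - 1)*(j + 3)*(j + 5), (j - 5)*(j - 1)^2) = j - 1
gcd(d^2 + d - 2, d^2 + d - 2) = d^2 + d - 2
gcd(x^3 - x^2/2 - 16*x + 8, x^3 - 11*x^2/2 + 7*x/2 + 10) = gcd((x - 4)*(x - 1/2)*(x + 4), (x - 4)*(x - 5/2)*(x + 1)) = x - 4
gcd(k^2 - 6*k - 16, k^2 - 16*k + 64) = k - 8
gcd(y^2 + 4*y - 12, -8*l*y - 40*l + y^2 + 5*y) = 1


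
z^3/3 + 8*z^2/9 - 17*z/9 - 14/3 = (z/3 + 1)*(z - 7/3)*(z + 2)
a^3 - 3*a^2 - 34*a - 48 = (a - 8)*(a + 2)*(a + 3)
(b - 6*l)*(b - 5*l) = b^2 - 11*b*l + 30*l^2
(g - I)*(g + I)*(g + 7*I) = g^3 + 7*I*g^2 + g + 7*I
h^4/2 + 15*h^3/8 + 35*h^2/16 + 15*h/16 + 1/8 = (h/2 + 1)*(h + 1/4)*(h + 1/2)*(h + 1)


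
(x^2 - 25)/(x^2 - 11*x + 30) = (x + 5)/(x - 6)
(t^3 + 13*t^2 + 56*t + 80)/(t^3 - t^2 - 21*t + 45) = (t^2 + 8*t + 16)/(t^2 - 6*t + 9)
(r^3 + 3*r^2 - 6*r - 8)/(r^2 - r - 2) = r + 4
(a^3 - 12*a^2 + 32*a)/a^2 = a - 12 + 32/a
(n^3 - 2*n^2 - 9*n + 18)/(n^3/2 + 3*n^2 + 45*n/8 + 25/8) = 8*(n^3 - 2*n^2 - 9*n + 18)/(4*n^3 + 24*n^2 + 45*n + 25)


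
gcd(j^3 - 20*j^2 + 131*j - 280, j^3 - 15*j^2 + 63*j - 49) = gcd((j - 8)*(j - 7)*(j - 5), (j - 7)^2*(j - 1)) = j - 7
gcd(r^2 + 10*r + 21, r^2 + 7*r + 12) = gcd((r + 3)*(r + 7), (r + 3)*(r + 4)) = r + 3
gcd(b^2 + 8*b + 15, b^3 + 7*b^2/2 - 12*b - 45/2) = b + 5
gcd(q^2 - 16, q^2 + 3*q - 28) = q - 4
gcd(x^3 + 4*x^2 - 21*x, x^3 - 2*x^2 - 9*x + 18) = x - 3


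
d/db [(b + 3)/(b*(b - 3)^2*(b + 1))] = (-3*b^3 - 11*b^2 + 9*b + 9)/(b^2*(b^5 - 7*b^4 + 10*b^3 + 18*b^2 - 27*b - 27))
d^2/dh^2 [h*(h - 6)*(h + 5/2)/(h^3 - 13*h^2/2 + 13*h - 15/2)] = 6*(8*h^6 - 224*h^5 + 1264*h^4 - 2128*h^3 - 1215*h^2 + 6300*h - 4425)/(8*h^9 - 156*h^8 + 1326*h^7 - 6433*h^6 + 19578*h^5 - 38649*h^4 + 49346*h^3 - 39195*h^2 + 17550*h - 3375)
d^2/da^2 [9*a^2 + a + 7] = 18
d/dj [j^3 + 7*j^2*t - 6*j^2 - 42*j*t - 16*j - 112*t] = 3*j^2 + 14*j*t - 12*j - 42*t - 16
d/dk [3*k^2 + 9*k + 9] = 6*k + 9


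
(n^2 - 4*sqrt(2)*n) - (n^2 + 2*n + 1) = -4*sqrt(2)*n - 2*n - 1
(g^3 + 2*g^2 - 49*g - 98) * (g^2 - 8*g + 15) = g^5 - 6*g^4 - 50*g^3 + 324*g^2 + 49*g - 1470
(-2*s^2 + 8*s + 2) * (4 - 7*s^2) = 14*s^4 - 56*s^3 - 22*s^2 + 32*s + 8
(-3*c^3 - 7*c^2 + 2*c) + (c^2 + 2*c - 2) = -3*c^3 - 6*c^2 + 4*c - 2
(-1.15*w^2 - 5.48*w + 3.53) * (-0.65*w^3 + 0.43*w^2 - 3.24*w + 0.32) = 0.7475*w^5 + 3.0675*w^4 - 0.9249*w^3 + 18.9051*w^2 - 13.1908*w + 1.1296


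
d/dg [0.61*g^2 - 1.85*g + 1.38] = 1.22*g - 1.85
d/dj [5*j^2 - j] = 10*j - 1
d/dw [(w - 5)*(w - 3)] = 2*w - 8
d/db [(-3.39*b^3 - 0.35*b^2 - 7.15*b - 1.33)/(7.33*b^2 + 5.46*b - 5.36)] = (-24.8487*b^4 - 37.0188*b^3 + 105.0097*b^2 + 23.2498*b + 45.5858)/(53.7289*b^4 + 80.0436*b^3 - 48.766*b^2 - 58.5312*b + 28.7296)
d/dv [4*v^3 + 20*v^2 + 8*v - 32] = 12*v^2 + 40*v + 8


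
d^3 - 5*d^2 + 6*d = d*(d - 3)*(d - 2)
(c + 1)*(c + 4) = c^2 + 5*c + 4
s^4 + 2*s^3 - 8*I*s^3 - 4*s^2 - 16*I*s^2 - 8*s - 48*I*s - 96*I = (s + 2)*(s - 6*I)*(s - 4*I)*(s + 2*I)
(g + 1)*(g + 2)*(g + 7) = g^3 + 10*g^2 + 23*g + 14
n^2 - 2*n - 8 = (n - 4)*(n + 2)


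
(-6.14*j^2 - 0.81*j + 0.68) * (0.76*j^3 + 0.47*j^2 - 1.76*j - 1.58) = -4.6664*j^5 - 3.5014*j^4 + 10.9425*j^3 + 11.4464*j^2 + 0.083*j - 1.0744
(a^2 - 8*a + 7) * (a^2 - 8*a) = a^4 - 16*a^3 + 71*a^2 - 56*a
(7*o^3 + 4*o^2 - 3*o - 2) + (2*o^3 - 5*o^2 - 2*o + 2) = 9*o^3 - o^2 - 5*o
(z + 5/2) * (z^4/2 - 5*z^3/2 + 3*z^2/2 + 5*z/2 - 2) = z^5/2 - 5*z^4/4 - 19*z^3/4 + 25*z^2/4 + 17*z/4 - 5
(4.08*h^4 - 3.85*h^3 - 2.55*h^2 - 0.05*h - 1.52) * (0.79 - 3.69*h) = -15.0552*h^5 + 17.4297*h^4 + 6.368*h^3 - 1.83*h^2 + 5.5693*h - 1.2008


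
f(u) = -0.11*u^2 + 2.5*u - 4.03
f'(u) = 2.5 - 0.22*u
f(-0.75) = -5.97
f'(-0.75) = 2.66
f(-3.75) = -14.95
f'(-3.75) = 3.32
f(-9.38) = -37.16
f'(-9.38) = 4.56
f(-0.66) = -5.73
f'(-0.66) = 2.65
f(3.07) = 2.61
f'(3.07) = 1.82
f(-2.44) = -10.78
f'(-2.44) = 3.04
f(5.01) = 5.73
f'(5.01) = 1.40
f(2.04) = 0.61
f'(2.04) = 2.05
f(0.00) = -4.03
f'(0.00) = 2.50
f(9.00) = 9.56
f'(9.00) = 0.52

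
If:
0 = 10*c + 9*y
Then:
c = -9*y/10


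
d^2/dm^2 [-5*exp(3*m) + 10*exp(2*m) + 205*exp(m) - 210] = (-45*exp(2*m) + 40*exp(m) + 205)*exp(m)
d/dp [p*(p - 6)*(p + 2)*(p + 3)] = 4*p^3 - 3*p^2 - 48*p - 36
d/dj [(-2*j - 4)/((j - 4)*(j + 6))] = 2*(j^2 + 4*j + 28)/(j^4 + 4*j^3 - 44*j^2 - 96*j + 576)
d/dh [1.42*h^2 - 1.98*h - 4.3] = 2.84*h - 1.98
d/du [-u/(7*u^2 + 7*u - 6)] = (7*u^2 + 6)/(49*u^4 + 98*u^3 - 35*u^2 - 84*u + 36)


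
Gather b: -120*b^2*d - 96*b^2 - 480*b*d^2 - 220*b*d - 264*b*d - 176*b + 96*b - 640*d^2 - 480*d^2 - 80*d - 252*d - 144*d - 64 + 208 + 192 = b^2*(-120*d - 96) + b*(-480*d^2 - 484*d - 80) - 1120*d^2 - 476*d + 336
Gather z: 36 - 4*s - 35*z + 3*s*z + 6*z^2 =-4*s + 6*z^2 + z*(3*s - 35) + 36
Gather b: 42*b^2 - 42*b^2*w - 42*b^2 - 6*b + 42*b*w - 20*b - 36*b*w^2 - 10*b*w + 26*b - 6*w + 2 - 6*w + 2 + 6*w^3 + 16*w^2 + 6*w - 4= -42*b^2*w + b*(-36*w^2 + 32*w) + 6*w^3 + 16*w^2 - 6*w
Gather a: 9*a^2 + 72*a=9*a^2 + 72*a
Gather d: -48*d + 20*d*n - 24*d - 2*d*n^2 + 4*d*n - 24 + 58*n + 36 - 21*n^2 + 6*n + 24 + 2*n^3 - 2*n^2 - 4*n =d*(-2*n^2 + 24*n - 72) + 2*n^3 - 23*n^2 + 60*n + 36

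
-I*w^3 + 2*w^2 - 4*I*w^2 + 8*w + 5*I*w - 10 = (w + 5)*(w + 2*I)*(-I*w + I)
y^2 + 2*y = y*(y + 2)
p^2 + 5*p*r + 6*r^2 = (p + 2*r)*(p + 3*r)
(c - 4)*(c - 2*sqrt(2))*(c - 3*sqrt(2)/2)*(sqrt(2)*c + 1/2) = sqrt(2)*c^4 - 13*c^3/2 - 4*sqrt(2)*c^3 + 17*sqrt(2)*c^2/4 + 26*c^2 - 17*sqrt(2)*c + 3*c - 12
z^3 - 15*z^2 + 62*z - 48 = (z - 8)*(z - 6)*(z - 1)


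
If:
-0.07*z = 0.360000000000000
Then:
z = -5.14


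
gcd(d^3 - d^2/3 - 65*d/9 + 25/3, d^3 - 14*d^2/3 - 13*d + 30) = d^2 + 4*d/3 - 5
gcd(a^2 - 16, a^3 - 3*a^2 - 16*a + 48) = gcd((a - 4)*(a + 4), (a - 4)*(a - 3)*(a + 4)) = a^2 - 16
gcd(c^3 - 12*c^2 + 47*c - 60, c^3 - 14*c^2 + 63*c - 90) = c^2 - 8*c + 15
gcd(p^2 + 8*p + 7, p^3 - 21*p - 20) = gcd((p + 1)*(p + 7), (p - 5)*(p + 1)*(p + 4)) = p + 1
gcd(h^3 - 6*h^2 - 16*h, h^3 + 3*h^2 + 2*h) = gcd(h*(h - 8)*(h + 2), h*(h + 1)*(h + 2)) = h^2 + 2*h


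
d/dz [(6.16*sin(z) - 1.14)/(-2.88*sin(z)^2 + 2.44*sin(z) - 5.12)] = (17.7408*sin(z)^2 - 6.5664*sin(z) - 28.7576)*cos(z)/(8.2944*sin(z)^4 - 14.0544*sin(z)^3 + 35.4448*sin(z)^2 - 24.9856*sin(z) + 26.2144)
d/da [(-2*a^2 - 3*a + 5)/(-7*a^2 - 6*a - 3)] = (-9*a^2 + 82*a + 39)/(49*a^4 + 84*a^3 + 78*a^2 + 36*a + 9)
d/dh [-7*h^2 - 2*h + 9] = -14*h - 2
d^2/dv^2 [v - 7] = 0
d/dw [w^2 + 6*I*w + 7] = 2*w + 6*I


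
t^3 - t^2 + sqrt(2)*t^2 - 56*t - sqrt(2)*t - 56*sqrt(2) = (t - 8)*(t + 7)*(t + sqrt(2))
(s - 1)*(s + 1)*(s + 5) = s^3 + 5*s^2 - s - 5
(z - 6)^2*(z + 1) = z^3 - 11*z^2 + 24*z + 36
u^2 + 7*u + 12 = (u + 3)*(u + 4)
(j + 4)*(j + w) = j^2 + j*w + 4*j + 4*w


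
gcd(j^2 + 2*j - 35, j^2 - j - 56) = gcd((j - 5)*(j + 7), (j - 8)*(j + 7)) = j + 7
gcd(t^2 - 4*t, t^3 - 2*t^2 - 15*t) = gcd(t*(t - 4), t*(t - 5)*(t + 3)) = t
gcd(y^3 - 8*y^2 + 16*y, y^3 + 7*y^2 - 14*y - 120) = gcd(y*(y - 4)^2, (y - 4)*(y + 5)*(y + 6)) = y - 4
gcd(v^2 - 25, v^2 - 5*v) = v - 5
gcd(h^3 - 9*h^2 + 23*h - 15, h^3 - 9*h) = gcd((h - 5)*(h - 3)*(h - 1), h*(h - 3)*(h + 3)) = h - 3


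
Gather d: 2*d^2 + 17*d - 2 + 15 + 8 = 2*d^2 + 17*d + 21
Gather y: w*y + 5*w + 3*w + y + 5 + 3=8*w + y*(w + 1) + 8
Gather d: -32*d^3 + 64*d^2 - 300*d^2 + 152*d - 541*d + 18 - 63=-32*d^3 - 236*d^2 - 389*d - 45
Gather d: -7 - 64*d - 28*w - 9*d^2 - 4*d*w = -9*d^2 + d*(-4*w - 64) - 28*w - 7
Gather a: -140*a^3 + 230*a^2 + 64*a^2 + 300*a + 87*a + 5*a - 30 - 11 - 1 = -140*a^3 + 294*a^2 + 392*a - 42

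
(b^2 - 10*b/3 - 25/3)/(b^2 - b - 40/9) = 3*(b - 5)/(3*b - 8)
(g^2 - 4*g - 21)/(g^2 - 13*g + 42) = (g + 3)/(g - 6)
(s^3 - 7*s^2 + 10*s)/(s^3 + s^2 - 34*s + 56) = s*(s - 5)/(s^2 + 3*s - 28)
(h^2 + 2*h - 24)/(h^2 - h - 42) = (h - 4)/(h - 7)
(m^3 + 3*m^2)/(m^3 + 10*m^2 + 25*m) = m*(m + 3)/(m^2 + 10*m + 25)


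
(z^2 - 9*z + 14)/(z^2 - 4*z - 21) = (z - 2)/(z + 3)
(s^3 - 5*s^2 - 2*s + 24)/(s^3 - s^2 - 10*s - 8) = (s - 3)/(s + 1)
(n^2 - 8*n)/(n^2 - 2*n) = (n - 8)/(n - 2)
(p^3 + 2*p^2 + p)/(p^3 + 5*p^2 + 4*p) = (p + 1)/(p + 4)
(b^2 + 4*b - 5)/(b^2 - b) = (b + 5)/b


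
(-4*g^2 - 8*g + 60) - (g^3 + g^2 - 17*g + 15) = -g^3 - 5*g^2 + 9*g + 45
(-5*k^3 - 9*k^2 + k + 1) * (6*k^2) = -30*k^5 - 54*k^4 + 6*k^3 + 6*k^2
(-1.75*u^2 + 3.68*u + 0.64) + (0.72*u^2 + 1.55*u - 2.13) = -1.03*u^2 + 5.23*u - 1.49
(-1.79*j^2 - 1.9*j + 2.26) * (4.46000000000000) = -7.9834*j^2 - 8.474*j + 10.0796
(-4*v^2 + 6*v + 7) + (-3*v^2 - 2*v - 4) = -7*v^2 + 4*v + 3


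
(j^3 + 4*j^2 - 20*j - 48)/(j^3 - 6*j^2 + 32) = (j + 6)/(j - 4)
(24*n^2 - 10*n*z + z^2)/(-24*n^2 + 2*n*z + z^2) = (-6*n + z)/(6*n + z)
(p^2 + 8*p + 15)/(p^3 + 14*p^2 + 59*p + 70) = (p + 3)/(p^2 + 9*p + 14)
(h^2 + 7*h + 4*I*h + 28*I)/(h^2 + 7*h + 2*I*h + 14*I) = (h + 4*I)/(h + 2*I)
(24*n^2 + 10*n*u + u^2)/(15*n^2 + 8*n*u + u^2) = (24*n^2 + 10*n*u + u^2)/(15*n^2 + 8*n*u + u^2)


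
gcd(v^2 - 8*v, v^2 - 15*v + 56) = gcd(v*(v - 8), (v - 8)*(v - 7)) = v - 8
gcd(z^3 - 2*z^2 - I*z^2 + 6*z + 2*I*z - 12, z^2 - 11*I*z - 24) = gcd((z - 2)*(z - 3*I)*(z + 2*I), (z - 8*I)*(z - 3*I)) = z - 3*I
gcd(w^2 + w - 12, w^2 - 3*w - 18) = 1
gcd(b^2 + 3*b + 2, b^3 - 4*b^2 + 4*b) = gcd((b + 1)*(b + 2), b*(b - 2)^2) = 1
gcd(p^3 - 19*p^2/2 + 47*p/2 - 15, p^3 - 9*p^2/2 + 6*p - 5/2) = p^2 - 7*p/2 + 5/2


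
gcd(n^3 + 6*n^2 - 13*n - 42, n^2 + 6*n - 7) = n + 7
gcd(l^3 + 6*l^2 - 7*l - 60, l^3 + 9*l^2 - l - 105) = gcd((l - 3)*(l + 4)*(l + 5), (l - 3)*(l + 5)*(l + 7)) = l^2 + 2*l - 15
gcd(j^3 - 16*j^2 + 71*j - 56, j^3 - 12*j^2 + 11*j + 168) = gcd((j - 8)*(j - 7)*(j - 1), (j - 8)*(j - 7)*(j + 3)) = j^2 - 15*j + 56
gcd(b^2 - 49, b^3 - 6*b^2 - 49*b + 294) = b^2 - 49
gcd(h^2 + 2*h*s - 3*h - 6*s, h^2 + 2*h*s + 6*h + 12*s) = h + 2*s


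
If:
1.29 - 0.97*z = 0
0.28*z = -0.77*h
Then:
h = -0.48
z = 1.33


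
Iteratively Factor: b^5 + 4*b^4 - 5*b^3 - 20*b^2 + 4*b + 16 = (b - 2)*(b^4 + 6*b^3 + 7*b^2 - 6*b - 8) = (b - 2)*(b - 1)*(b^3 + 7*b^2 + 14*b + 8) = (b - 2)*(b - 1)*(b + 4)*(b^2 + 3*b + 2) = (b - 2)*(b - 1)*(b + 2)*(b + 4)*(b + 1)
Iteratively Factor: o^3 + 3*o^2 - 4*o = (o)*(o^2 + 3*o - 4) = o*(o - 1)*(o + 4)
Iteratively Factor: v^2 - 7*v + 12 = (v - 4)*(v - 3)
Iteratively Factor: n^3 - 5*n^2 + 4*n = (n - 1)*(n^2 - 4*n) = (n - 4)*(n - 1)*(n)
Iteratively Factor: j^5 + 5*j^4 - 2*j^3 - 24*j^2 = (j)*(j^4 + 5*j^3 - 2*j^2 - 24*j) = j*(j + 4)*(j^3 + j^2 - 6*j) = j*(j + 3)*(j + 4)*(j^2 - 2*j) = j^2*(j + 3)*(j + 4)*(j - 2)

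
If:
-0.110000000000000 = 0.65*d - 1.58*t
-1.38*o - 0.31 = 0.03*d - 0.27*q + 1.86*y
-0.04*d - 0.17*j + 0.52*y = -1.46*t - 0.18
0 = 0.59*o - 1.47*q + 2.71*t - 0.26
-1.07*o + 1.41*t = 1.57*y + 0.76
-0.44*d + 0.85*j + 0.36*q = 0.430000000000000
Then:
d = 0.89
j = 0.38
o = 1.87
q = 1.37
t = 0.43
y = -1.37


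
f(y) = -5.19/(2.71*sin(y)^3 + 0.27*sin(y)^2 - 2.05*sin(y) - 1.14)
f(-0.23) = 7.51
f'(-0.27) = -20.66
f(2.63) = 2.95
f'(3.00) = 4.64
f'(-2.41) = -22.42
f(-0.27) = 8.30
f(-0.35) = 10.09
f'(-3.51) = 1.32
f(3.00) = 3.66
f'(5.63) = 15.87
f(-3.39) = 3.27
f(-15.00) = 11.85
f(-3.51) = 3.02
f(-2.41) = 11.33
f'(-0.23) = -18.54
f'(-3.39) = 2.85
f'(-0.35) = -23.55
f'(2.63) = -0.24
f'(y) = -5.19*(-8.13*sin(y)^2*cos(y) - 0.54*sin(y)*cos(y) + 2.05*cos(y))/(2.71*sin(y)^3 + 0.27*sin(y)^2 - 2.05*sin(y) - 1.14)^2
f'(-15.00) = -21.31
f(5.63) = 12.89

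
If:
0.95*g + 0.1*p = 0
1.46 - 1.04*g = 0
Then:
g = 1.40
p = -13.34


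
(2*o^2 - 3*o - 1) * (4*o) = 8*o^3 - 12*o^2 - 4*o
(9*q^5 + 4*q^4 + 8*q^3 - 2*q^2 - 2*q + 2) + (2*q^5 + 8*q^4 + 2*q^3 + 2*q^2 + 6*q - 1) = 11*q^5 + 12*q^4 + 10*q^3 + 4*q + 1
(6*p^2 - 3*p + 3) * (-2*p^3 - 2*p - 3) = -12*p^5 + 6*p^4 - 18*p^3 - 12*p^2 + 3*p - 9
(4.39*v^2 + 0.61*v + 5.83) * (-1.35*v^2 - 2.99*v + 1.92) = -5.9265*v^4 - 13.9496*v^3 - 1.2656*v^2 - 16.2605*v + 11.1936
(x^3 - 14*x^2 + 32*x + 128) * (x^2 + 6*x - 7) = x^5 - 8*x^4 - 59*x^3 + 418*x^2 + 544*x - 896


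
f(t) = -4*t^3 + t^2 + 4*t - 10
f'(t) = -12*t^2 + 2*t + 4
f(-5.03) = 504.24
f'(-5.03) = -309.67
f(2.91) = -88.46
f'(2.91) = -91.80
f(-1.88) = 12.59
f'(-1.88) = -42.17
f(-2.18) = 27.47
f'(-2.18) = -57.39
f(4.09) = -250.58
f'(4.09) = -188.56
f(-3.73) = 196.57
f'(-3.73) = -170.41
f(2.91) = -88.46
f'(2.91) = -91.80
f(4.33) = -298.66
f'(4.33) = -212.33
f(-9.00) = 2951.00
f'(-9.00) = -986.00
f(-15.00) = 13655.00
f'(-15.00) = -2726.00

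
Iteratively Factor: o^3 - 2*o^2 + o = (o)*(o^2 - 2*o + 1) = o*(o - 1)*(o - 1)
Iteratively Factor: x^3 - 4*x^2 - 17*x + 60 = (x + 4)*(x^2 - 8*x + 15) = (x - 5)*(x + 4)*(x - 3)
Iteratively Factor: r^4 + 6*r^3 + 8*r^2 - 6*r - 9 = (r - 1)*(r^3 + 7*r^2 + 15*r + 9) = (r - 1)*(r + 1)*(r^2 + 6*r + 9) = (r - 1)*(r + 1)*(r + 3)*(r + 3)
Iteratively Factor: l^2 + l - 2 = (l - 1)*(l + 2)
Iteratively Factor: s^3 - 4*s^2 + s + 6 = (s - 2)*(s^2 - 2*s - 3) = (s - 2)*(s + 1)*(s - 3)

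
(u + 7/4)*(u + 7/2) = u^2 + 21*u/4 + 49/8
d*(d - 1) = d^2 - d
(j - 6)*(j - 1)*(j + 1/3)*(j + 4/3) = j^4 - 16*j^3/3 - 47*j^2/9 + 62*j/9 + 8/3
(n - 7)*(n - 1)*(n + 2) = n^3 - 6*n^2 - 9*n + 14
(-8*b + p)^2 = 64*b^2 - 16*b*p + p^2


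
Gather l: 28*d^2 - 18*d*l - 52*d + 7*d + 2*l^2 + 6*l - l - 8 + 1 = 28*d^2 - 45*d + 2*l^2 + l*(5 - 18*d) - 7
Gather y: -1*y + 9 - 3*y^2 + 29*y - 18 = -3*y^2 + 28*y - 9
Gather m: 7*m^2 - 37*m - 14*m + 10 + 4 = 7*m^2 - 51*m + 14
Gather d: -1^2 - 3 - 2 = -6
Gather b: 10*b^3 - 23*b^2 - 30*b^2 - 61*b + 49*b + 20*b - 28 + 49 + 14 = 10*b^3 - 53*b^2 + 8*b + 35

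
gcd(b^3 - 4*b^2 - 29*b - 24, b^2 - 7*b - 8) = b^2 - 7*b - 8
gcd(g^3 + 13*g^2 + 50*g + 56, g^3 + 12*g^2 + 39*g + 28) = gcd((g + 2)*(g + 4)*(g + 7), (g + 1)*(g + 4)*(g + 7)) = g^2 + 11*g + 28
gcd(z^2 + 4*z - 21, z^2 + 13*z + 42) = z + 7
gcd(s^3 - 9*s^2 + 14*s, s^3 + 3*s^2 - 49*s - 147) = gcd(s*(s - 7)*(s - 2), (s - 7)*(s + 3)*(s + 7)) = s - 7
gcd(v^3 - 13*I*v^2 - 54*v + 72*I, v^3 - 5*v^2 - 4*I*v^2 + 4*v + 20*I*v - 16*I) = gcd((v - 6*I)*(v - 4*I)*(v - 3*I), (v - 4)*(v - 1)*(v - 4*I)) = v - 4*I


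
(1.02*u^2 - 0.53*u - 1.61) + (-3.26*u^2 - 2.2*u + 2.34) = -2.24*u^2 - 2.73*u + 0.73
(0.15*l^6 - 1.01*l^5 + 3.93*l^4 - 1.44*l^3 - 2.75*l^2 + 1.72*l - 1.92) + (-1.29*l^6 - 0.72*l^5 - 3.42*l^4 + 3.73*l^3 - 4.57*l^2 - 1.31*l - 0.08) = -1.14*l^6 - 1.73*l^5 + 0.51*l^4 + 2.29*l^3 - 7.32*l^2 + 0.41*l - 2.0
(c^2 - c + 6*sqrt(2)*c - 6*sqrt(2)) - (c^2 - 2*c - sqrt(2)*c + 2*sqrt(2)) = c + 7*sqrt(2)*c - 8*sqrt(2)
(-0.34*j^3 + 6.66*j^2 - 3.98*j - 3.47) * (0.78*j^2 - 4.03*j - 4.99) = -0.2652*j^5 + 6.565*j^4 - 28.2476*j^3 - 19.9006*j^2 + 33.8443*j + 17.3153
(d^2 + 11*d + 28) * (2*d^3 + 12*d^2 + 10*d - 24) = 2*d^5 + 34*d^4 + 198*d^3 + 422*d^2 + 16*d - 672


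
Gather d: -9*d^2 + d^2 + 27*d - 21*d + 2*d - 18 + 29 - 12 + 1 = -8*d^2 + 8*d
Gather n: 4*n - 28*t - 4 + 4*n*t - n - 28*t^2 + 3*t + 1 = n*(4*t + 3) - 28*t^2 - 25*t - 3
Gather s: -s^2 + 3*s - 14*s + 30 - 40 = -s^2 - 11*s - 10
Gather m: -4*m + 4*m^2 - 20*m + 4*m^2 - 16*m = 8*m^2 - 40*m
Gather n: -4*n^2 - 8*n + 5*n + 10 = -4*n^2 - 3*n + 10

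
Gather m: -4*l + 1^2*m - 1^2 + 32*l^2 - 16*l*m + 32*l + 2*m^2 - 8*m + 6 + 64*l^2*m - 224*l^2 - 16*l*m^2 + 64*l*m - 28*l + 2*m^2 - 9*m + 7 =-192*l^2 + m^2*(4 - 16*l) + m*(64*l^2 + 48*l - 16) + 12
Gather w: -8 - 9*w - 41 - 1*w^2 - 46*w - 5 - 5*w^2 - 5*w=-6*w^2 - 60*w - 54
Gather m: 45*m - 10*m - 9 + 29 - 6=35*m + 14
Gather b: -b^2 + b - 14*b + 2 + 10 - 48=-b^2 - 13*b - 36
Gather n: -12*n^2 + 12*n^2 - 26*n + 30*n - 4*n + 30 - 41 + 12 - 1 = 0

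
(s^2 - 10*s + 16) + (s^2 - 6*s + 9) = 2*s^2 - 16*s + 25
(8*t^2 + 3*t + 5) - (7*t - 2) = 8*t^2 - 4*t + 7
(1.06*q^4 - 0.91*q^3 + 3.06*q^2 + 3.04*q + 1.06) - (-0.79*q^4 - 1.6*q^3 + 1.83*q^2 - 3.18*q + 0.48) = 1.85*q^4 + 0.69*q^3 + 1.23*q^2 + 6.22*q + 0.58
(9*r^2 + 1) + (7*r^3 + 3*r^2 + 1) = 7*r^3 + 12*r^2 + 2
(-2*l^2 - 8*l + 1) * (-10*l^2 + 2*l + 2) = 20*l^4 + 76*l^3 - 30*l^2 - 14*l + 2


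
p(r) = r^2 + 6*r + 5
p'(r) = 2*r + 6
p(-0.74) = 1.11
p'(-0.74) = 4.52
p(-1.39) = -1.41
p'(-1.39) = 3.22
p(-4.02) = -2.96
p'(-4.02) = -2.04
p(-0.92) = 0.33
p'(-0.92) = 4.16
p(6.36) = 83.61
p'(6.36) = 18.72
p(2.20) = 23.04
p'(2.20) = 10.40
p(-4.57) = -1.54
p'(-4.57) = -3.14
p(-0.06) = 4.64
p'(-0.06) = 5.88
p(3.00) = 32.00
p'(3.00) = 12.00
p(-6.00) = 5.00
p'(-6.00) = -6.00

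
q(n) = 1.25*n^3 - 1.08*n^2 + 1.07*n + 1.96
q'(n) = 3.75*n^2 - 2.16*n + 1.07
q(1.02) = 3.25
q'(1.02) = 2.77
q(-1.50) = -6.29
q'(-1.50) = 12.75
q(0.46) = 2.35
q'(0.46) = 0.87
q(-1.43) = -5.43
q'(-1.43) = 11.83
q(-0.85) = -0.50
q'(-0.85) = 5.62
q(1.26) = 4.09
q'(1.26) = 4.30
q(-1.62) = -7.92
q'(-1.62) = 14.41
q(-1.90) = -12.55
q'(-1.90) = 18.71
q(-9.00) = -1006.40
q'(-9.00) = 324.26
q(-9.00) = -1006.40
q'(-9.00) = 324.26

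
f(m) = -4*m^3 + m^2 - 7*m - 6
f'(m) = -12*m^2 + 2*m - 7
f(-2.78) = 107.13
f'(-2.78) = -105.30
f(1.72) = -35.44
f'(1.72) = -39.06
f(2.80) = -105.57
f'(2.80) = -95.48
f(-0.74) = 1.35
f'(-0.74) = -15.05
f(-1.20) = 10.75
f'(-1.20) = -26.68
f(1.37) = -24.00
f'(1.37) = -26.78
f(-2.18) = 55.45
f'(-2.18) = -68.39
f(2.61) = -88.58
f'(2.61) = -83.53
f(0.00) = -6.00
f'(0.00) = -7.00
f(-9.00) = 3054.00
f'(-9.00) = -997.00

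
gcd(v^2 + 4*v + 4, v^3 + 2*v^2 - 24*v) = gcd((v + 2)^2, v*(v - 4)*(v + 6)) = 1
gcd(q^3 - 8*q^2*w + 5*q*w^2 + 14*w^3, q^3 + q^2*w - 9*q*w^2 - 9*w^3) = q + w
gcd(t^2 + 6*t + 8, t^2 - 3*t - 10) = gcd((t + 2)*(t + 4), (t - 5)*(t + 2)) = t + 2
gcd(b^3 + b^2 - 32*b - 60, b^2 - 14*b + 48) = b - 6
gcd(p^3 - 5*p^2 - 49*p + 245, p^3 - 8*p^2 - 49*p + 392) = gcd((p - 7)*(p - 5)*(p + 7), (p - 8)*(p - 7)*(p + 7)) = p^2 - 49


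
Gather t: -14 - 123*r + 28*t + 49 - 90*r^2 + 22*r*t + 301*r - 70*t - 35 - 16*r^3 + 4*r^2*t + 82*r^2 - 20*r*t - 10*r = -16*r^3 - 8*r^2 + 168*r + t*(4*r^2 + 2*r - 42)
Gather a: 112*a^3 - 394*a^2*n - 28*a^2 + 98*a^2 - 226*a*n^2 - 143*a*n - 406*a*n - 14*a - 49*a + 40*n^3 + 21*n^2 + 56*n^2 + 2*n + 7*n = 112*a^3 + a^2*(70 - 394*n) + a*(-226*n^2 - 549*n - 63) + 40*n^3 + 77*n^2 + 9*n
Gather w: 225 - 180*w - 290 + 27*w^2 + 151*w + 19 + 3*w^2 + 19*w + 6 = 30*w^2 - 10*w - 40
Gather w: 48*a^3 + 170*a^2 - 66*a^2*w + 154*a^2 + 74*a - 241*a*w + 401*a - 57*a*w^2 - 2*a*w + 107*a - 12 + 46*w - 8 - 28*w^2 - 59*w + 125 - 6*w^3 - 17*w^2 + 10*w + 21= 48*a^3 + 324*a^2 + 582*a - 6*w^3 + w^2*(-57*a - 45) + w*(-66*a^2 - 243*a - 3) + 126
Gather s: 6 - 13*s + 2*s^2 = 2*s^2 - 13*s + 6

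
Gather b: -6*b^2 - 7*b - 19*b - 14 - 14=-6*b^2 - 26*b - 28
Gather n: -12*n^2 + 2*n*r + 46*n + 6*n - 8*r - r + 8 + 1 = -12*n^2 + n*(2*r + 52) - 9*r + 9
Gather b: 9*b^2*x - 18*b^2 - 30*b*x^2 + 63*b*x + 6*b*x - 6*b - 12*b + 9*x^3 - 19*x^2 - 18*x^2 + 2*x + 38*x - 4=b^2*(9*x - 18) + b*(-30*x^2 + 69*x - 18) + 9*x^3 - 37*x^2 + 40*x - 4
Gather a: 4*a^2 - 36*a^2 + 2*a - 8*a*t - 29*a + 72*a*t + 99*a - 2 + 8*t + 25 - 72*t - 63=-32*a^2 + a*(64*t + 72) - 64*t - 40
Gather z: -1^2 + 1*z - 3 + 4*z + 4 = 5*z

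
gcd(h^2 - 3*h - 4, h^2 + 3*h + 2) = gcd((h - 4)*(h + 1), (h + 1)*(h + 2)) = h + 1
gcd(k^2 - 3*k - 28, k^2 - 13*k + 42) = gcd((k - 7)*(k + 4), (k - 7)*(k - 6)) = k - 7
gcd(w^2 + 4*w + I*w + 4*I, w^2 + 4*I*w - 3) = w + I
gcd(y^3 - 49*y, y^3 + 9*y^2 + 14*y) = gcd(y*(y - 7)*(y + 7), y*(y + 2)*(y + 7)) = y^2 + 7*y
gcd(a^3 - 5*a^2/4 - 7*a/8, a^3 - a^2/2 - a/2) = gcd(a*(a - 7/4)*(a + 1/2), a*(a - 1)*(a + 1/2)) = a^2 + a/2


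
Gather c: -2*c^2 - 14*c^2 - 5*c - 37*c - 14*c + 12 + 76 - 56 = -16*c^2 - 56*c + 32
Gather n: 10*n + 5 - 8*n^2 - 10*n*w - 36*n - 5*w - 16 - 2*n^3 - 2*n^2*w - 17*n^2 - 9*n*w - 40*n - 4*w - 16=-2*n^3 + n^2*(-2*w - 25) + n*(-19*w - 66) - 9*w - 27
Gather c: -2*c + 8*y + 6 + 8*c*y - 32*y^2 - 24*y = c*(8*y - 2) - 32*y^2 - 16*y + 6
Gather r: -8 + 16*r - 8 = 16*r - 16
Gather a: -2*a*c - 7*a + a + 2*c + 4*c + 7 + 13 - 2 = a*(-2*c - 6) + 6*c + 18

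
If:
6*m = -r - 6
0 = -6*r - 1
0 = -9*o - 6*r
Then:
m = -35/36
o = 1/9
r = -1/6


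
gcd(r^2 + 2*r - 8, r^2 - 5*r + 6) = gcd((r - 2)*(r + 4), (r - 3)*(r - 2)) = r - 2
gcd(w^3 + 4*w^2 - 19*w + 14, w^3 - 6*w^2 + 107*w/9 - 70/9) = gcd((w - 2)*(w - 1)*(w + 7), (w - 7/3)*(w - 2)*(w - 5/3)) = w - 2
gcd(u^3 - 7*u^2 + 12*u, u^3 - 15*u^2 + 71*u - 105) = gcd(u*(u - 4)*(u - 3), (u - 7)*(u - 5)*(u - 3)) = u - 3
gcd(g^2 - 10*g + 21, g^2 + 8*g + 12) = 1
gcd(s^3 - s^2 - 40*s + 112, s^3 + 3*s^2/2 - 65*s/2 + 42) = s^2 + 3*s - 28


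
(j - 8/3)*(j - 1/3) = j^2 - 3*j + 8/9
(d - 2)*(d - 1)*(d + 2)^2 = d^4 + d^3 - 6*d^2 - 4*d + 8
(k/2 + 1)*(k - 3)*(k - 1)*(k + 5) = k^4/2 + 3*k^3/2 - 15*k^2/2 - 19*k/2 + 15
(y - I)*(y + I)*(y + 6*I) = y^3 + 6*I*y^2 + y + 6*I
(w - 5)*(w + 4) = w^2 - w - 20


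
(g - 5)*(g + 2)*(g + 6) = g^3 + 3*g^2 - 28*g - 60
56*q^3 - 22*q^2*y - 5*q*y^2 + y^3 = (-7*q + y)*(-2*q + y)*(4*q + y)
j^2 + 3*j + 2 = (j + 1)*(j + 2)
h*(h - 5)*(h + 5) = h^3 - 25*h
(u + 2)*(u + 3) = u^2 + 5*u + 6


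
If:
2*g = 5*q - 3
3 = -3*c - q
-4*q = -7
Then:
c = -19/12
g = 23/8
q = 7/4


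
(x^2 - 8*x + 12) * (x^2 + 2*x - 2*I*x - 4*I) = x^4 - 6*x^3 - 2*I*x^3 - 4*x^2 + 12*I*x^2 + 24*x + 8*I*x - 48*I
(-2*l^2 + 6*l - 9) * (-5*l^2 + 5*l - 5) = 10*l^4 - 40*l^3 + 85*l^2 - 75*l + 45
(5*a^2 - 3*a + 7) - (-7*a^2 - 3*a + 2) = 12*a^2 + 5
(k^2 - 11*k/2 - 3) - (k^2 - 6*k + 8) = k/2 - 11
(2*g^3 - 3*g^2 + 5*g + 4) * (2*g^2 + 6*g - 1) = 4*g^5 + 6*g^4 - 10*g^3 + 41*g^2 + 19*g - 4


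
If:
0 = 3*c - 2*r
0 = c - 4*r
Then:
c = 0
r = 0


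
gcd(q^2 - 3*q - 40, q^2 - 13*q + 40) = q - 8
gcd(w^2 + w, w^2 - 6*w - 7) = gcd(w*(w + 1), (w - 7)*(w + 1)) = w + 1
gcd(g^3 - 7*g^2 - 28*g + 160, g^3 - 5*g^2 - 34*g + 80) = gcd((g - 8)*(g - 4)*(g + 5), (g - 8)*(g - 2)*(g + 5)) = g^2 - 3*g - 40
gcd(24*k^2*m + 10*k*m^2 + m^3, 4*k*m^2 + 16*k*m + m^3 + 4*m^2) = 4*k*m + m^2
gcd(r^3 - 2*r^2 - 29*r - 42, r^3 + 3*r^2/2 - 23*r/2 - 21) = r^2 + 5*r + 6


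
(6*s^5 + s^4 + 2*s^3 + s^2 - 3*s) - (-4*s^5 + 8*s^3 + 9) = 10*s^5 + s^4 - 6*s^3 + s^2 - 3*s - 9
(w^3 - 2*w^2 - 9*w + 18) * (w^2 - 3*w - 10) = w^5 - 5*w^4 - 13*w^3 + 65*w^2 + 36*w - 180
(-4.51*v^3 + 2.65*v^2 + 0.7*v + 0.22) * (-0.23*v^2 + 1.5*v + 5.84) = 1.0373*v^5 - 7.3745*v^4 - 22.5244*v^3 + 16.4754*v^2 + 4.418*v + 1.2848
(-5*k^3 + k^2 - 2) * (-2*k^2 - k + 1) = 10*k^5 + 3*k^4 - 6*k^3 + 5*k^2 + 2*k - 2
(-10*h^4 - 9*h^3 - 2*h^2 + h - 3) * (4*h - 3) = -40*h^5 - 6*h^4 + 19*h^3 + 10*h^2 - 15*h + 9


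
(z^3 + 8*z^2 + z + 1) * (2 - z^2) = -z^5 - 8*z^4 + z^3 + 15*z^2 + 2*z + 2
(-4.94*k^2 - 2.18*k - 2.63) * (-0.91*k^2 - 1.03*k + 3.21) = 4.4954*k^4 + 7.072*k^3 - 11.2187*k^2 - 4.2889*k - 8.4423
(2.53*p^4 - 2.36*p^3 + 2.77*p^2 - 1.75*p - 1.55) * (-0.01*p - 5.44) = -0.0253*p^5 - 13.7396*p^4 + 12.8107*p^3 - 15.0513*p^2 + 9.5355*p + 8.432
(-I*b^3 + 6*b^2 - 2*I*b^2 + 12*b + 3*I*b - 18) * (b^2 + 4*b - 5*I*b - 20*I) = -I*b^5 + b^4 - 6*I*b^4 + 6*b^3 - 35*I*b^3 + 5*b^2 - 168*I*b^2 - 12*b - 150*I*b + 360*I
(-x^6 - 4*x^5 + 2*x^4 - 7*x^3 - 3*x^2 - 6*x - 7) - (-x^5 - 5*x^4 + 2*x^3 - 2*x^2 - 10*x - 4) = -x^6 - 3*x^5 + 7*x^4 - 9*x^3 - x^2 + 4*x - 3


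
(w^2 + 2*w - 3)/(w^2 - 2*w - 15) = (w - 1)/(w - 5)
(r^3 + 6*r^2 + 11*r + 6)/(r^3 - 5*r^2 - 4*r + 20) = (r^2 + 4*r + 3)/(r^2 - 7*r + 10)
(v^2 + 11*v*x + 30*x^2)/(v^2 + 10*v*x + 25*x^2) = (v + 6*x)/(v + 5*x)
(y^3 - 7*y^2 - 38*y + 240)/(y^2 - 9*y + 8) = (y^2 + y - 30)/(y - 1)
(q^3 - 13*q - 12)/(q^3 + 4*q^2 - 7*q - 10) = (q^2 - q - 12)/(q^2 + 3*q - 10)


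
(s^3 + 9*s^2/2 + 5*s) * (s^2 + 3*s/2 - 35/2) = s^5 + 6*s^4 - 23*s^3/4 - 285*s^2/4 - 175*s/2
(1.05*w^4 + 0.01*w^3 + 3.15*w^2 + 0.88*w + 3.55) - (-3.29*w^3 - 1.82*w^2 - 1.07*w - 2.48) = 1.05*w^4 + 3.3*w^3 + 4.97*w^2 + 1.95*w + 6.03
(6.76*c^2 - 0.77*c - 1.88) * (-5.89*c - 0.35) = -39.8164*c^3 + 2.1693*c^2 + 11.3427*c + 0.658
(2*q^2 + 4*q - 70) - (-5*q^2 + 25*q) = 7*q^2 - 21*q - 70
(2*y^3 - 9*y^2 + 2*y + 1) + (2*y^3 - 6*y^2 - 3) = 4*y^3 - 15*y^2 + 2*y - 2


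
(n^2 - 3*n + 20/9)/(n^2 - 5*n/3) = (n - 4/3)/n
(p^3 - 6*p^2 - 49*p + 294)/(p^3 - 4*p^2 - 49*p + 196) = (p - 6)/(p - 4)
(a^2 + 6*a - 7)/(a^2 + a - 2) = (a + 7)/(a + 2)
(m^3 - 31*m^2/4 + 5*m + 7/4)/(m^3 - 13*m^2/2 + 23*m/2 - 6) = (4*m^2 - 27*m - 7)/(2*(2*m^2 - 11*m + 12))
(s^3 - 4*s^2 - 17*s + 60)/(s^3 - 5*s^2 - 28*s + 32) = (s^2 - 8*s + 15)/(s^2 - 9*s + 8)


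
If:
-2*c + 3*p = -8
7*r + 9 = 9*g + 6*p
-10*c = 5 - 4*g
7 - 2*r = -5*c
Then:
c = 17/4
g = 95/8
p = 1/6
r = 113/8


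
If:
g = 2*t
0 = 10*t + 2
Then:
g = -2/5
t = -1/5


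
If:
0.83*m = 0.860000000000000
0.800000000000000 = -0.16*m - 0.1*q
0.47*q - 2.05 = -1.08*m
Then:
No Solution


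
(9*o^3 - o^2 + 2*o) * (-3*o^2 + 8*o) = -27*o^5 + 75*o^4 - 14*o^3 + 16*o^2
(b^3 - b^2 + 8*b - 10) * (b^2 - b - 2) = b^5 - 2*b^4 + 7*b^3 - 16*b^2 - 6*b + 20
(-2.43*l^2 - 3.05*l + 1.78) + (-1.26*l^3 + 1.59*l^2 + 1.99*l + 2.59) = -1.26*l^3 - 0.84*l^2 - 1.06*l + 4.37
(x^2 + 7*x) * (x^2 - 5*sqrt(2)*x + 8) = x^4 - 5*sqrt(2)*x^3 + 7*x^3 - 35*sqrt(2)*x^2 + 8*x^2 + 56*x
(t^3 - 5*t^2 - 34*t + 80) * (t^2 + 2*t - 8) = t^5 - 3*t^4 - 52*t^3 + 52*t^2 + 432*t - 640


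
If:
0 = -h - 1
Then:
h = -1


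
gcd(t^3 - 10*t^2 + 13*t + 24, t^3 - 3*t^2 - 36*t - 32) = t^2 - 7*t - 8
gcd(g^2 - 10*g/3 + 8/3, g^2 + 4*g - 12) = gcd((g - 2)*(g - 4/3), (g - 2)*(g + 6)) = g - 2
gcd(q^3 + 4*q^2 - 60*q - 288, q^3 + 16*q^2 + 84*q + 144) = q^2 + 12*q + 36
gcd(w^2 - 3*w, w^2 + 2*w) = w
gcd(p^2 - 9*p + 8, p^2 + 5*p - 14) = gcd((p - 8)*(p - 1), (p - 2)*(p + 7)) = 1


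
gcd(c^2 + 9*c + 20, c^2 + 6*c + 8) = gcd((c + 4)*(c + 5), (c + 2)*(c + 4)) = c + 4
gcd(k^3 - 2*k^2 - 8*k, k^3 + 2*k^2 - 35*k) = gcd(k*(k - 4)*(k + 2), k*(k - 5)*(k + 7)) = k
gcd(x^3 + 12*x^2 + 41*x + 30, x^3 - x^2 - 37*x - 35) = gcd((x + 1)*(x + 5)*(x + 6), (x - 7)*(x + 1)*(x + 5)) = x^2 + 6*x + 5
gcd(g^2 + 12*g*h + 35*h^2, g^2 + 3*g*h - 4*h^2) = 1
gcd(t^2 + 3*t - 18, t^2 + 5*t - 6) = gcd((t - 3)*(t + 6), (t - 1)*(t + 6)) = t + 6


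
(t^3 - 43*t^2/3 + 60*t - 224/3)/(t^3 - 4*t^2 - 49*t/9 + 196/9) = 3*(t - 8)/(3*t + 7)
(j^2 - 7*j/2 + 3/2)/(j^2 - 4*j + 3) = (j - 1/2)/(j - 1)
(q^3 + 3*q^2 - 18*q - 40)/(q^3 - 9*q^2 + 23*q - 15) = (q^3 + 3*q^2 - 18*q - 40)/(q^3 - 9*q^2 + 23*q - 15)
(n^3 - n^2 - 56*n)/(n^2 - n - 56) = n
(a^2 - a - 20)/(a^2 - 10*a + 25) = (a + 4)/(a - 5)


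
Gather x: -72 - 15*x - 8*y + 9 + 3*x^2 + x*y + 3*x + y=3*x^2 + x*(y - 12) - 7*y - 63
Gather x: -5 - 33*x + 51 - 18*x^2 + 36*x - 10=-18*x^2 + 3*x + 36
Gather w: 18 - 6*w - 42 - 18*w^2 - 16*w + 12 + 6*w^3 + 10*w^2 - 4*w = 6*w^3 - 8*w^2 - 26*w - 12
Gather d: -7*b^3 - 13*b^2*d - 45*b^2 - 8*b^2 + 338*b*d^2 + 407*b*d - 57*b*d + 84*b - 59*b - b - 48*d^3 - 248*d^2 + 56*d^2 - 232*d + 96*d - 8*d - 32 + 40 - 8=-7*b^3 - 53*b^2 + 24*b - 48*d^3 + d^2*(338*b - 192) + d*(-13*b^2 + 350*b - 144)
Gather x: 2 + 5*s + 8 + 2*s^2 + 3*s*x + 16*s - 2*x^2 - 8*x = 2*s^2 + 21*s - 2*x^2 + x*(3*s - 8) + 10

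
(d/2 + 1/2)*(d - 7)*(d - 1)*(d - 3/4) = d^4/2 - 31*d^3/8 + 17*d^2/8 + 31*d/8 - 21/8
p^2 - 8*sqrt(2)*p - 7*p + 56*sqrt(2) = (p - 7)*(p - 8*sqrt(2))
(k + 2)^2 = k^2 + 4*k + 4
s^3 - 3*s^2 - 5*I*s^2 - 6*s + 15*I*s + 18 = (s - 3)*(s - 3*I)*(s - 2*I)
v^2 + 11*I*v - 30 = (v + 5*I)*(v + 6*I)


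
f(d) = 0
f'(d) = 0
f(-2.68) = 0.00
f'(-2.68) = 0.00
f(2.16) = 0.00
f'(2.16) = 0.00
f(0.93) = 0.00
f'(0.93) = 0.00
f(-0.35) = 0.00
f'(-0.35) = 0.00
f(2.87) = 0.00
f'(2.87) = 0.00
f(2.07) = 0.00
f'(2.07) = 0.00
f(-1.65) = 0.00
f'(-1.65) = 0.00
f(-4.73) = 0.00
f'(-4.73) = 0.00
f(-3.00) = 0.00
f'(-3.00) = 0.00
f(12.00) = 0.00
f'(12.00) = 0.00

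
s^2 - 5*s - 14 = (s - 7)*(s + 2)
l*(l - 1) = l^2 - l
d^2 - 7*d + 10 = (d - 5)*(d - 2)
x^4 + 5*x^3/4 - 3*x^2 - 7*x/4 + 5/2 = (x - 1)^2*(x + 5/4)*(x + 2)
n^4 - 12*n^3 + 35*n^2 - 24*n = n*(n - 8)*(n - 3)*(n - 1)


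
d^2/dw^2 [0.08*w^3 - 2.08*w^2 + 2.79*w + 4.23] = 0.48*w - 4.16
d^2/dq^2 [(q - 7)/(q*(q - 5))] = 2*(q^3 - 21*q^2 + 105*q - 175)/(q^3*(q^3 - 15*q^2 + 75*q - 125))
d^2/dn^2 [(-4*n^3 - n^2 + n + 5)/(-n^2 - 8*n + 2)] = 6*(85*n^3 - 67*n^2 - 26*n - 114)/(n^6 + 24*n^5 + 186*n^4 + 416*n^3 - 372*n^2 + 96*n - 8)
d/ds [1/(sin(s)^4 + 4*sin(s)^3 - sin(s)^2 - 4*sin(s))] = 2*(-2*sin(s)^3 - 6*sin(s)^2 + sin(s) + 2)/((sin(s) + 4)^2*sin(s)^2*cos(s)^3)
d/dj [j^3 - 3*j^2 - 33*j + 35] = 3*j^2 - 6*j - 33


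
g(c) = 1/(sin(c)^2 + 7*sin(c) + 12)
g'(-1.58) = 0.00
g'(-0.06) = -0.05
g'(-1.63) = 0.01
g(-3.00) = 0.09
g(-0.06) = 0.09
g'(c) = (-2*sin(c)*cos(c) - 7*cos(c))/(sin(c)^2 + 7*sin(c) + 12)^2 = -(2*sin(c) + 7)*cos(c)/(sin(c)^2 + 7*sin(c) + 12)^2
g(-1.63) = 0.17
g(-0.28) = 0.10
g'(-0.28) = -0.06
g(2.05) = 0.05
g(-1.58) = 0.17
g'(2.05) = 0.01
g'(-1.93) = 0.05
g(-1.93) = 0.16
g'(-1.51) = -0.01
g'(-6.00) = -0.04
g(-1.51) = 0.17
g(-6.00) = 0.07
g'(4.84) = -0.02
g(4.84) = 0.17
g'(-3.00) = 0.05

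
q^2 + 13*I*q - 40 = (q + 5*I)*(q + 8*I)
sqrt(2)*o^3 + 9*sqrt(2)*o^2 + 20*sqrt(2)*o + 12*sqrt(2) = (o + 2)*(o + 6)*(sqrt(2)*o + sqrt(2))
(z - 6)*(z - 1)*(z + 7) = z^3 - 43*z + 42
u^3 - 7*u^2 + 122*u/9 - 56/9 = (u - 4)*(u - 7/3)*(u - 2/3)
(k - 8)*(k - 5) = k^2 - 13*k + 40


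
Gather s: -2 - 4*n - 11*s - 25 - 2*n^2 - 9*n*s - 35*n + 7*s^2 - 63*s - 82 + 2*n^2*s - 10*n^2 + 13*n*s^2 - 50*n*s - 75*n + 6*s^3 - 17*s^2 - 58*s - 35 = -12*n^2 - 114*n + 6*s^3 + s^2*(13*n - 10) + s*(2*n^2 - 59*n - 132) - 144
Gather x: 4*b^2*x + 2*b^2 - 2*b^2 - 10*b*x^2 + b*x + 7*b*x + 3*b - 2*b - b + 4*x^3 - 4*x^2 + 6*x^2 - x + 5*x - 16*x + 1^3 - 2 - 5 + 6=4*x^3 + x^2*(2 - 10*b) + x*(4*b^2 + 8*b - 12)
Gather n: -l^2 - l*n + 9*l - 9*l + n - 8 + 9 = -l^2 + n*(1 - l) + 1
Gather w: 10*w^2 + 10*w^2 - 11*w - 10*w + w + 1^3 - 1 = 20*w^2 - 20*w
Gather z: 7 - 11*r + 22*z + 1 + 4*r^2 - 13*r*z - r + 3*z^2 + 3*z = 4*r^2 - 12*r + 3*z^2 + z*(25 - 13*r) + 8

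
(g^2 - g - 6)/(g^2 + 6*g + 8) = (g - 3)/(g + 4)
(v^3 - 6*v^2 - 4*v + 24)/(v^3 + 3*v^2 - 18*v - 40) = (v^2 - 8*v + 12)/(v^2 + v - 20)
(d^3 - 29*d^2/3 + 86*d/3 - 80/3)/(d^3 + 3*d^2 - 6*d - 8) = (3*d^2 - 23*d + 40)/(3*(d^2 + 5*d + 4))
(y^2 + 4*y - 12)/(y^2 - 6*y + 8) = (y + 6)/(y - 4)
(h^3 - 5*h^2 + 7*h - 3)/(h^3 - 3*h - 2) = (-h^3 + 5*h^2 - 7*h + 3)/(-h^3 + 3*h + 2)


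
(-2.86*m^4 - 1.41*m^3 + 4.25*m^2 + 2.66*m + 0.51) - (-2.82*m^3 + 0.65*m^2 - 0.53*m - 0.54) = -2.86*m^4 + 1.41*m^3 + 3.6*m^2 + 3.19*m + 1.05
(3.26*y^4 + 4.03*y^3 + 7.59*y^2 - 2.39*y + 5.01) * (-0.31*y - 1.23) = -1.0106*y^5 - 5.2591*y^4 - 7.3098*y^3 - 8.5948*y^2 + 1.3866*y - 6.1623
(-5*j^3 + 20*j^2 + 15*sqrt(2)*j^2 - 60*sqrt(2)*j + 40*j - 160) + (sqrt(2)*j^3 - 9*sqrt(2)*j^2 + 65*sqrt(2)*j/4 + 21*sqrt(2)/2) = -5*j^3 + sqrt(2)*j^3 + 6*sqrt(2)*j^2 + 20*j^2 - 175*sqrt(2)*j/4 + 40*j - 160 + 21*sqrt(2)/2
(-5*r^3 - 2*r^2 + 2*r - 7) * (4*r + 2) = -20*r^4 - 18*r^3 + 4*r^2 - 24*r - 14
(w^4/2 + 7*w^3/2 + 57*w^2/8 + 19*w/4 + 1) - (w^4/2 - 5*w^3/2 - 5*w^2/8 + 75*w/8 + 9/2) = 6*w^3 + 31*w^2/4 - 37*w/8 - 7/2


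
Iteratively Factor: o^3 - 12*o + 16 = (o - 2)*(o^2 + 2*o - 8) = (o - 2)^2*(o + 4)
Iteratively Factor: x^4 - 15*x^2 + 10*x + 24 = (x + 1)*(x^3 - x^2 - 14*x + 24) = (x - 3)*(x + 1)*(x^2 + 2*x - 8) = (x - 3)*(x + 1)*(x + 4)*(x - 2)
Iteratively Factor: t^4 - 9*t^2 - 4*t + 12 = (t + 2)*(t^3 - 2*t^2 - 5*t + 6) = (t - 3)*(t + 2)*(t^2 + t - 2) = (t - 3)*(t + 2)^2*(t - 1)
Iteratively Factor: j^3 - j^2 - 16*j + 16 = (j - 1)*(j^2 - 16) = (j - 4)*(j - 1)*(j + 4)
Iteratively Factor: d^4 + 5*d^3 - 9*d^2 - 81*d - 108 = (d + 3)*(d^3 + 2*d^2 - 15*d - 36) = (d + 3)^2*(d^2 - d - 12) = (d + 3)^3*(d - 4)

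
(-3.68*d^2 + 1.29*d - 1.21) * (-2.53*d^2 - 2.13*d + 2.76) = 9.3104*d^4 + 4.5747*d^3 - 9.8432*d^2 + 6.1377*d - 3.3396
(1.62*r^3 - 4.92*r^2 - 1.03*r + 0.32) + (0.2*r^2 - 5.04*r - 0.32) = 1.62*r^3 - 4.72*r^2 - 6.07*r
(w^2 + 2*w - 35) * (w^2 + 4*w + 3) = w^4 + 6*w^3 - 24*w^2 - 134*w - 105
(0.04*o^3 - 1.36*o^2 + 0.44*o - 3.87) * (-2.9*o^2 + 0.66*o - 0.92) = -0.116*o^5 + 3.9704*o^4 - 2.2104*o^3 + 12.7646*o^2 - 2.959*o + 3.5604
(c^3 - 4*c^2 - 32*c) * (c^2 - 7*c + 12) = c^5 - 11*c^4 + 8*c^3 + 176*c^2 - 384*c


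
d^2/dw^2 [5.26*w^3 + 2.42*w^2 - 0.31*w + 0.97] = 31.56*w + 4.84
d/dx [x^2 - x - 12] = 2*x - 1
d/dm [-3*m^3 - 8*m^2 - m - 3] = -9*m^2 - 16*m - 1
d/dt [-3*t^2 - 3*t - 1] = -6*t - 3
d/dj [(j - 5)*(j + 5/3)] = 2*j - 10/3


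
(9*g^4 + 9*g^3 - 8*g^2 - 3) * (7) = 63*g^4 + 63*g^3 - 56*g^2 - 21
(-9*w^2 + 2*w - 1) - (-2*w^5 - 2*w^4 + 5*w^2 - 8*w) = 2*w^5 + 2*w^4 - 14*w^2 + 10*w - 1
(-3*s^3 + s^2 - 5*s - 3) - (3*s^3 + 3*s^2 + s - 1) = -6*s^3 - 2*s^2 - 6*s - 2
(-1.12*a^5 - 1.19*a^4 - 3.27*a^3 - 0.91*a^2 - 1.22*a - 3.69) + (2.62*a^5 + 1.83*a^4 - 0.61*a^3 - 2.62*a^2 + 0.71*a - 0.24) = 1.5*a^5 + 0.64*a^4 - 3.88*a^3 - 3.53*a^2 - 0.51*a - 3.93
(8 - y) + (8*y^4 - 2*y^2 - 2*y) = 8*y^4 - 2*y^2 - 3*y + 8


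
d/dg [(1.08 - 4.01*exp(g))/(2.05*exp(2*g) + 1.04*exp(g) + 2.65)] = (8.2205*exp(2*g) - 4.428*exp(g) - 11.7497)*exp(g)/(4.2025*exp(4*g) + 4.264*exp(3*g) + 11.9466*exp(2*g) + 5.512*exp(g) + 7.0225)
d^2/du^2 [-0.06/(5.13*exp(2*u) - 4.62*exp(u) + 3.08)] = ((1.2312*exp(u) - 0.2772)*(5.13*exp(2*u) - 4.62*exp(u) + 3.08) - 0.06*(10.26*exp(u) - 4.62)*(20.52*exp(u) - 9.24)*exp(u))*exp(u)/(5.13*exp(2*u) - 4.62*exp(u) + 3.08)^3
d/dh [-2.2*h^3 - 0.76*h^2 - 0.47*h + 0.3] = -6.6*h^2 - 1.52*h - 0.47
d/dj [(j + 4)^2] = 2*j + 8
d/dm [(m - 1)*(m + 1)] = 2*m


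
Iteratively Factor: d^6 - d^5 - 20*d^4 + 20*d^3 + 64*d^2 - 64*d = (d + 4)*(d^5 - 5*d^4 + 20*d^2 - 16*d) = (d - 1)*(d + 4)*(d^4 - 4*d^3 - 4*d^2 + 16*d) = (d - 1)*(d + 2)*(d + 4)*(d^3 - 6*d^2 + 8*d) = (d - 2)*(d - 1)*(d + 2)*(d + 4)*(d^2 - 4*d) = d*(d - 2)*(d - 1)*(d + 2)*(d + 4)*(d - 4)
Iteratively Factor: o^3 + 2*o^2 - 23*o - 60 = (o + 3)*(o^2 - o - 20) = (o - 5)*(o + 3)*(o + 4)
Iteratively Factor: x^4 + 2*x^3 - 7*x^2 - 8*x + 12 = (x + 2)*(x^3 - 7*x + 6) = (x + 2)*(x + 3)*(x^2 - 3*x + 2) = (x - 2)*(x + 2)*(x + 3)*(x - 1)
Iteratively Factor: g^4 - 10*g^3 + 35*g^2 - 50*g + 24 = (g - 2)*(g^3 - 8*g^2 + 19*g - 12) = (g - 3)*(g - 2)*(g^2 - 5*g + 4) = (g - 4)*(g - 3)*(g - 2)*(g - 1)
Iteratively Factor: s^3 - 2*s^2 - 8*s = (s + 2)*(s^2 - 4*s) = (s - 4)*(s + 2)*(s)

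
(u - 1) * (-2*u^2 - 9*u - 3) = -2*u^3 - 7*u^2 + 6*u + 3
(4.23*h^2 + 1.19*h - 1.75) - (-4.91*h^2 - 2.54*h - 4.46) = 9.14*h^2 + 3.73*h + 2.71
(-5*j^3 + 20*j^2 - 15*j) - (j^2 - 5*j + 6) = -5*j^3 + 19*j^2 - 10*j - 6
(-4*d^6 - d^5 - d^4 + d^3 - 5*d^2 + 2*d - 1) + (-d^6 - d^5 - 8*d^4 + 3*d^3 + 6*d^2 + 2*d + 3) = -5*d^6 - 2*d^5 - 9*d^4 + 4*d^3 + d^2 + 4*d + 2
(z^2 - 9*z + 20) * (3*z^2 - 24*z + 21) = 3*z^4 - 51*z^3 + 297*z^2 - 669*z + 420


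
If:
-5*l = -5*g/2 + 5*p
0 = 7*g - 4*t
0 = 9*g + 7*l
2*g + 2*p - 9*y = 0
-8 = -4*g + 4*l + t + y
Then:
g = 672/569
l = -864/569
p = 1200/569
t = 1176/569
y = 416/569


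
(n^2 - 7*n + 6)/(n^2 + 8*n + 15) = (n^2 - 7*n + 6)/(n^2 + 8*n + 15)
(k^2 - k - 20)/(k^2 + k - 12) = (k - 5)/(k - 3)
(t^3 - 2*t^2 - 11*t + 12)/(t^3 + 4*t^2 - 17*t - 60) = (t - 1)/(t + 5)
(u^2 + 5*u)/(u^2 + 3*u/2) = 2*(u + 5)/(2*u + 3)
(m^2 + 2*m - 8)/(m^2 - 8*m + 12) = (m + 4)/(m - 6)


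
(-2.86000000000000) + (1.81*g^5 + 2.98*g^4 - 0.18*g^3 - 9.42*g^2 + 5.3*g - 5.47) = 1.81*g^5 + 2.98*g^4 - 0.18*g^3 - 9.42*g^2 + 5.3*g - 8.33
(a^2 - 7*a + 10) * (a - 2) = a^3 - 9*a^2 + 24*a - 20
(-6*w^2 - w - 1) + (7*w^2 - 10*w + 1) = w^2 - 11*w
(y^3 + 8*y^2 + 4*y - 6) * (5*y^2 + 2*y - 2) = 5*y^5 + 42*y^4 + 34*y^3 - 38*y^2 - 20*y + 12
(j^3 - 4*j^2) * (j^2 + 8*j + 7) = j^5 + 4*j^4 - 25*j^3 - 28*j^2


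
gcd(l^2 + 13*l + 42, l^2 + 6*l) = l + 6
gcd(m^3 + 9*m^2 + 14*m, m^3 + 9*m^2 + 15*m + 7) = m + 7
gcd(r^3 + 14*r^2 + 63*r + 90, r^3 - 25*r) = r + 5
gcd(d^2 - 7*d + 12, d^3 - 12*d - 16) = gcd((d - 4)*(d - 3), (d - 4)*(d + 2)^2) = d - 4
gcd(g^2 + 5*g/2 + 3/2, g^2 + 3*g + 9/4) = g + 3/2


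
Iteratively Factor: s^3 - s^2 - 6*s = (s - 3)*(s^2 + 2*s) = (s - 3)*(s + 2)*(s)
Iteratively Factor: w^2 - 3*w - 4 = (w + 1)*(w - 4)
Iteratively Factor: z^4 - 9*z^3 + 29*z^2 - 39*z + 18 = (z - 3)*(z^3 - 6*z^2 + 11*z - 6) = (z - 3)^2*(z^2 - 3*z + 2) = (z - 3)^2*(z - 1)*(z - 2)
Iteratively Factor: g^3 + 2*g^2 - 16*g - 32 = (g - 4)*(g^2 + 6*g + 8) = (g - 4)*(g + 2)*(g + 4)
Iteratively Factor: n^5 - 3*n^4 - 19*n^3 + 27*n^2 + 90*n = (n)*(n^4 - 3*n^3 - 19*n^2 + 27*n + 90) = n*(n - 5)*(n^3 + 2*n^2 - 9*n - 18) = n*(n - 5)*(n - 3)*(n^2 + 5*n + 6) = n*(n - 5)*(n - 3)*(n + 3)*(n + 2)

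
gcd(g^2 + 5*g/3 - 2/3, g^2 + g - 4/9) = g - 1/3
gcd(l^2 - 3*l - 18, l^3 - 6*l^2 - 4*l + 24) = l - 6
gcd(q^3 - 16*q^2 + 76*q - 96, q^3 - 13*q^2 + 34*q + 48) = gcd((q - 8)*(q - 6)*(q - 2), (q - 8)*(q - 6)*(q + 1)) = q^2 - 14*q + 48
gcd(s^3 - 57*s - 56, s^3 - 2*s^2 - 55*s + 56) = s^2 - s - 56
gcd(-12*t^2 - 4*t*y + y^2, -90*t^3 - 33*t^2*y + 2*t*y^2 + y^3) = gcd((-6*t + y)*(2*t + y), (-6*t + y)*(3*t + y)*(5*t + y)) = -6*t + y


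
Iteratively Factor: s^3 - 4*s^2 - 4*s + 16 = (s - 2)*(s^2 - 2*s - 8) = (s - 4)*(s - 2)*(s + 2)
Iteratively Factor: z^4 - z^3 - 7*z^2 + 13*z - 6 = (z - 1)*(z^3 - 7*z + 6) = (z - 1)^2*(z^2 + z - 6) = (z - 2)*(z - 1)^2*(z + 3)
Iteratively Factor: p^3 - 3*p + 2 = (p + 2)*(p^2 - 2*p + 1) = (p - 1)*(p + 2)*(p - 1)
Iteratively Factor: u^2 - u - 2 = (u - 2)*(u + 1)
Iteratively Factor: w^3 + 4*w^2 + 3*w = (w)*(w^2 + 4*w + 3) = w*(w + 3)*(w + 1)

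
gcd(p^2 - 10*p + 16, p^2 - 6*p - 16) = p - 8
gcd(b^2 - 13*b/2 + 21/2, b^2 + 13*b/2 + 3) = 1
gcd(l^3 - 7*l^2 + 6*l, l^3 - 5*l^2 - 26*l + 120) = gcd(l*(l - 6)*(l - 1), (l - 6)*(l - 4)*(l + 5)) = l - 6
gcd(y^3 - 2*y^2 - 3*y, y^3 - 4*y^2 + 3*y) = y^2 - 3*y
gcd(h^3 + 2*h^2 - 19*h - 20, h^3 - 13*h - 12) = h^2 - 3*h - 4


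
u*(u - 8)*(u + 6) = u^3 - 2*u^2 - 48*u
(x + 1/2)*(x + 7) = x^2 + 15*x/2 + 7/2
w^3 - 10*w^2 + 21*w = w*(w - 7)*(w - 3)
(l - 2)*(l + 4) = l^2 + 2*l - 8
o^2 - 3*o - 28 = (o - 7)*(o + 4)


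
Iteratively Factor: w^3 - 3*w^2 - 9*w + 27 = (w - 3)*(w^2 - 9) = (w - 3)^2*(w + 3)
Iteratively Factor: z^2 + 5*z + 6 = (z + 2)*(z + 3)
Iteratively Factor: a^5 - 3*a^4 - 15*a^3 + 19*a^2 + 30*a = (a - 2)*(a^4 - a^3 - 17*a^2 - 15*a) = (a - 2)*(a + 3)*(a^3 - 4*a^2 - 5*a) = (a - 2)*(a + 1)*(a + 3)*(a^2 - 5*a) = a*(a - 2)*(a + 1)*(a + 3)*(a - 5)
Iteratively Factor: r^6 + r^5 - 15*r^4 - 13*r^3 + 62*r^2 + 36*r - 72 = (r + 2)*(r^5 - r^4 - 13*r^3 + 13*r^2 + 36*r - 36) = (r - 3)*(r + 2)*(r^4 + 2*r^3 - 7*r^2 - 8*r + 12) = (r - 3)*(r - 2)*(r + 2)*(r^3 + 4*r^2 + r - 6) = (r - 3)*(r - 2)*(r - 1)*(r + 2)*(r^2 + 5*r + 6) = (r - 3)*(r - 2)*(r - 1)*(r + 2)*(r + 3)*(r + 2)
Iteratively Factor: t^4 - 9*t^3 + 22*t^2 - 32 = (t + 1)*(t^3 - 10*t^2 + 32*t - 32) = (t - 2)*(t + 1)*(t^2 - 8*t + 16) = (t - 4)*(t - 2)*(t + 1)*(t - 4)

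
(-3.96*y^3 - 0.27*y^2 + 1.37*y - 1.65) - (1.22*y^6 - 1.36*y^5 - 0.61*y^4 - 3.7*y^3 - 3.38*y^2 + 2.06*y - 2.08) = -1.22*y^6 + 1.36*y^5 + 0.61*y^4 - 0.26*y^3 + 3.11*y^2 - 0.69*y + 0.43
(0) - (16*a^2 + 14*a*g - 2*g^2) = -16*a^2 - 14*a*g + 2*g^2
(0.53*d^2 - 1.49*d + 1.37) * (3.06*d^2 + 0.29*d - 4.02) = 1.6218*d^4 - 4.4057*d^3 + 1.6295*d^2 + 6.3871*d - 5.5074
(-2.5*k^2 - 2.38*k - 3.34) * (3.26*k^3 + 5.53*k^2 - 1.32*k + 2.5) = -8.15*k^5 - 21.5838*k^4 - 20.7498*k^3 - 21.5786*k^2 - 1.5412*k - 8.35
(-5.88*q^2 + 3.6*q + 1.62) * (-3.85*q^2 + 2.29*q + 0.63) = 22.638*q^4 - 27.3252*q^3 - 1.6974*q^2 + 5.9778*q + 1.0206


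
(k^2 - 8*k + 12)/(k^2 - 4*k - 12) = (k - 2)/(k + 2)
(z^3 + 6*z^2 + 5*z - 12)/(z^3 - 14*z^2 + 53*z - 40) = (z^2 + 7*z + 12)/(z^2 - 13*z + 40)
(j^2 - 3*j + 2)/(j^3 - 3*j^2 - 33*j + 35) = (j - 2)/(j^2 - 2*j - 35)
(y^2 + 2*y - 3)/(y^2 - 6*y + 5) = (y + 3)/(y - 5)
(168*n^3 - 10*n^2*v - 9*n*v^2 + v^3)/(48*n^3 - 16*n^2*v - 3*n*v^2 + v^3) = (42*n^2 - 13*n*v + v^2)/(12*n^2 - 7*n*v + v^2)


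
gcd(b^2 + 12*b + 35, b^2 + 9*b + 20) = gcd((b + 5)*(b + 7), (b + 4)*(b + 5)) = b + 5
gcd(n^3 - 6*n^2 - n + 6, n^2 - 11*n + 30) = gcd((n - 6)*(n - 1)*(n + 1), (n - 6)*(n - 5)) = n - 6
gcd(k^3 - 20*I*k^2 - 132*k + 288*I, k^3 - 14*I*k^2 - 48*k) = k^2 - 14*I*k - 48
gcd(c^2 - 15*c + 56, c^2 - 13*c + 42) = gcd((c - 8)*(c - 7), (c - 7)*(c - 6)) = c - 7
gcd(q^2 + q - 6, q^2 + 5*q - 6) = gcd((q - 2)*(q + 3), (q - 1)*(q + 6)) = 1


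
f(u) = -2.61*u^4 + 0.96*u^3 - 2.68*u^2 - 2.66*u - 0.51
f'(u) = -10.44*u^3 + 2.88*u^2 - 5.36*u - 2.66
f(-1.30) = -11.14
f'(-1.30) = 32.11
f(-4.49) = -1190.28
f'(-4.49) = 1024.48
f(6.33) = -4071.64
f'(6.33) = -2569.15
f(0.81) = -5.04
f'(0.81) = -10.66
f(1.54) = -22.14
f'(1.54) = -42.21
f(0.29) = -1.50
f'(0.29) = -4.23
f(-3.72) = -576.94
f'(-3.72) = 594.57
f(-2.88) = -217.57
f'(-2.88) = 286.05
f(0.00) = -0.51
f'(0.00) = -2.66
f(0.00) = -0.51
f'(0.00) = -2.66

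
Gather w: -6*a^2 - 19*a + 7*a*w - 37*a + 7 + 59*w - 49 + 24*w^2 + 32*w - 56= -6*a^2 - 56*a + 24*w^2 + w*(7*a + 91) - 98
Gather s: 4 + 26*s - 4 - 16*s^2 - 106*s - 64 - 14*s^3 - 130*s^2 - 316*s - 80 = -14*s^3 - 146*s^2 - 396*s - 144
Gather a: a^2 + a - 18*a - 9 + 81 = a^2 - 17*a + 72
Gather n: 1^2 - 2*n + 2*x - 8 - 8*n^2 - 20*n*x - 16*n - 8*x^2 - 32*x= -8*n^2 + n*(-20*x - 18) - 8*x^2 - 30*x - 7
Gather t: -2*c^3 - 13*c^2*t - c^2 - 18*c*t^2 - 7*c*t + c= -2*c^3 - c^2 - 18*c*t^2 + c + t*(-13*c^2 - 7*c)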